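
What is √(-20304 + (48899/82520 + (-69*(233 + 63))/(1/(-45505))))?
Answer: √1582154461131867970/41260 ≈ 30486.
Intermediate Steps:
√(-20304 + (48899/82520 + (-69*(233 + 63))/(1/(-45505)))) = √(-20304 + (48899*(1/82520) + (-69*296)/(-1/45505))) = √(-20304 + (48899/82520 - 20424*(-45505))) = √(-20304 + (48899/82520 + 929394120)) = √(-20304 + 76693602831299/82520) = √(76691927345219/82520) = √1582154461131867970/41260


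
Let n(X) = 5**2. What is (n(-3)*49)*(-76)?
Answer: -93100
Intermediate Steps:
n(X) = 25
(n(-3)*49)*(-76) = (25*49)*(-76) = 1225*(-76) = -93100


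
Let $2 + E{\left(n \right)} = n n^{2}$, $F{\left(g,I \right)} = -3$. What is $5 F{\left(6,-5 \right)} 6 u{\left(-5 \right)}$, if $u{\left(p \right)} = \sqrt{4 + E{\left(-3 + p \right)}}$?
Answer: $- 90 i \sqrt{510} \approx - 2032.5 i$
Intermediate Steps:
$E{\left(n \right)} = -2 + n^{3}$ ($E{\left(n \right)} = -2 + n n^{2} = -2 + n^{3}$)
$u{\left(p \right)} = \sqrt{2 + \left(-3 + p\right)^{3}}$ ($u{\left(p \right)} = \sqrt{4 + \left(-2 + \left(-3 + p\right)^{3}\right)} = \sqrt{2 + \left(-3 + p\right)^{3}}$)
$5 F{\left(6,-5 \right)} 6 u{\left(-5 \right)} = 5 \left(-3\right) 6 \sqrt{2 + \left(-3 - 5\right)^{3}} = \left(-15\right) 6 \sqrt{2 + \left(-8\right)^{3}} = - 90 \sqrt{2 - 512} = - 90 \sqrt{-510} = - 90 i \sqrt{510}$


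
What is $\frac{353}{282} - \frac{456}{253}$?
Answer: $- \frac{39283}{71346} \approx -0.5506$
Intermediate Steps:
$\frac{353}{282} - \frac{456}{253} = - \frac{39283}{71346}$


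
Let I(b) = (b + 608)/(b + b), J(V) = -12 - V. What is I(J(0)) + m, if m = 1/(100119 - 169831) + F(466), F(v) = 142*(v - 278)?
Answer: 5577901109/209136 ≈ 26671.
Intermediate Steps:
F(v) = -39476 + 142*v (F(v) = 142*(-278 + v) = -39476 + 142*v)
I(b) = (608 + b)/(2*b) (I(b) = (608 + b)/((2*b)) = (608 + b)*(1/(2*b)) = (608 + b)/(2*b))
m = 1861031551/69712 (m = 1/(100119 - 169831) + (-39476 + 142*466) = 1/(-69712) + (-39476 + 66172) = -1/69712 + 26696 = 1861031551/69712 ≈ 26696.)
I(J(0)) + m = (608 + (-12 - 1*0))/(2*(-12 - 1*0)) + 1861031551/69712 = (608 + (-12 + 0))/(2*(-12 + 0)) + 1861031551/69712 = (½)*(608 - 12)/(-12) + 1861031551/69712 = (½)*(-1/12)*596 + 1861031551/69712 = -149/6 + 1861031551/69712 = 5577901109/209136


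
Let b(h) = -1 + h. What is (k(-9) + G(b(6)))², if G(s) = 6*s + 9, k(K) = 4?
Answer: 1849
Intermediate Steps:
G(s) = 9 + 6*s
(k(-9) + G(b(6)))² = (4 + (9 + 6*(-1 + 6)))² = (4 + (9 + 6*5))² = (4 + (9 + 30))² = (4 + 39)² = 43² = 1849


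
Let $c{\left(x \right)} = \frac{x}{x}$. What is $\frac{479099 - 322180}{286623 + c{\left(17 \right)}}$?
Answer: $\frac{156919}{286624} \approx 0.54747$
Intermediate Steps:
$c{\left(x \right)} = 1$
$\frac{479099 - 322180}{286623 + c{\left(17 \right)}} = \frac{479099 - 322180}{286623 + 1} = \frac{156919}{286624}$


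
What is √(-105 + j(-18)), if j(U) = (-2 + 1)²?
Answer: 2*I*√26 ≈ 10.198*I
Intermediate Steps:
j(U) = 1 (j(U) = (-1)² = 1)
√(-105 + j(-18)) = √(-105 + 1) = √(-104) = 2*I*√26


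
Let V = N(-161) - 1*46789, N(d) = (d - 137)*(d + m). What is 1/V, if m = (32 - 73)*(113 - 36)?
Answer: 1/941975 ≈ 1.0616e-6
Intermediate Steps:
m = -3157 (m = -41*77 = -3157)
N(d) = (-3157 + d)*(-137 + d) (N(d) = (d - 137)*(d - 3157) = (-137 + d)*(-3157 + d) = (-3157 + d)*(-137 + d))
V = 941975 (V = (432509 + (-161)**2 - 3294*(-161)) - 1*46789 = (432509 + 25921 + 530334) - 46789 = 988764 - 46789 = 941975)
1/V = 1/941975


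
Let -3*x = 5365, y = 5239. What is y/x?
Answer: -15717/5365 ≈ -2.9295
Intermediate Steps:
x = -5365/3 (x = -⅓*5365 = -5365/3 ≈ -1788.3)
y/x = 5239/(-5365/3) = 5239*(-3/5365) = -15717/5365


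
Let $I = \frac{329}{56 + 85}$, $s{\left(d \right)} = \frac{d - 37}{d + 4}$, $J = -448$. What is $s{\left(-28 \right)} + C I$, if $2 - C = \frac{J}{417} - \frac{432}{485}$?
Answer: $\frac{58053109}{4853880} \approx 11.96$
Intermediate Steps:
$s{\left(d \right)} = \frac{-37 + d}{4 + d}$
$I = \frac{7}{3}$ ($I = \frac{329}{141} = 329 \cdot \frac{1}{141} = \frac{7}{3} \approx 2.3333$)
$C = \frac{801914}{202245}$ ($C = 2 - \left(- \frac{448}{417} - \frac{432}{485}\right) = 2 - - \frac{397424}{202245} = 2 + \frac{397424}{202245} = \frac{801914}{202245} \approx 3.9651$)
$s{\left(-28 \right)} + C I = \frac{-37 - 28}{4 - 28} + \frac{801914}{202245} \cdot \frac{7}{3} = \frac{1}{-24} \left(-65\right) + \frac{5613398}{606735} = \left(- \frac{1}{24}\right) \left(-65\right) + \frac{5613398}{606735} = \frac{65}{24} + \frac{5613398}{606735} = \frac{58053109}{4853880}$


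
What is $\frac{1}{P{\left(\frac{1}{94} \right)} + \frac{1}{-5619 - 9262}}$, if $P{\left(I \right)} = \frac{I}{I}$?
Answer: $\frac{14881}{14880} \approx 1.0001$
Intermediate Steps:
$P{\left(I \right)} = 1$
$\frac{1}{P{\left(\frac{1}{94} \right)} + \frac{1}{-5619 - 9262}} = \frac{1}{1 + \frac{1}{-5619 - 9262}} = \frac{1}{1 + \frac{1}{-14881}} = \frac{1}{1 - \frac{1}{14881}} = \frac{1}{\frac{14880}{14881}} = \frac{14881}{14880}$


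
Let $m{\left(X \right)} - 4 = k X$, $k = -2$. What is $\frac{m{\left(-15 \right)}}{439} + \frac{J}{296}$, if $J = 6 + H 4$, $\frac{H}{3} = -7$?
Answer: $- \frac{12089}{64972} \approx -0.18606$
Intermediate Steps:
$H = -21$ ($H = 3 \left(-7\right) = -21$)
$J = -78$ ($J = 6 - 84 = -78$)
$m{\left(X \right)} = 4 - 2 X$
$\frac{m{\left(-15 \right)}}{439} + \frac{J}{296} = \frac{4 - -30}{439} - \frac{78}{296} = \left(4 + 30\right) \frac{1}{439} - \frac{39}{148} = 34 \cdot \frac{1}{439} - \frac{39}{148} = \frac{34}{439} - \frac{39}{148} = - \frac{12089}{64972}$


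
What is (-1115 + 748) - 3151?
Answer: -3518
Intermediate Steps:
(-1115 + 748) - 3151 = -367 - 3151 = -3518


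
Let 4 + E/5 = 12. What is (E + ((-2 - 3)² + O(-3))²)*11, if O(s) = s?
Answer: 5764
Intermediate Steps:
E = 40 (E = -20 + 5*12 = -20 + 60 = 40)
(E + ((-2 - 3)² + O(-3))²)*11 = (40 + ((-2 - 3)² - 3)²)*11 = (40 + ((-5)² - 3)²)*11 = (40 + (25 - 3)²)*11 = (40 + 22²)*11 = (40 + 484)*11 = 524*11 = 5764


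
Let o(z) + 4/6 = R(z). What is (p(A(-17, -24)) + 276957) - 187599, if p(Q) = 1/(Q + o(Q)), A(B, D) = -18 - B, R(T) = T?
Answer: 714861/8 ≈ 89358.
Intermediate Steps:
o(z) = -2/3 + z
p(Q) = 1/(-2/3 + 2*Q) (p(Q) = 1/(Q + (-2/3 + Q)) = 1/(-2/3 + 2*Q))
(p(A(-17, -24)) + 276957) - 187599 = (3/(2*(-1 + 3*(-18 - 1*(-17)))) + 276957) - 187599 = (3/(2*(-1 + 3*(-18 + 17))) + 276957) - 187599 = (3/(2*(-1 + 3*(-1))) + 276957) - 187599 = (3/(2*(-1 - 3)) + 276957) - 187599 = ((3/2)/(-4) + 276957) - 187599 = ((3/2)*(-1/4) + 276957) - 187599 = (-3/8 + 276957) - 187599 = 2215653/8 - 187599 = 714861/8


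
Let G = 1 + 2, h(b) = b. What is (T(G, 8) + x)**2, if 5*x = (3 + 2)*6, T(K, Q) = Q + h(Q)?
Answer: 484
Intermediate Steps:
G = 3
T(K, Q) = 2*Q (T(K, Q) = Q + Q = 2*Q)
x = 6 (x = ((3 + 2)*6)/5 = (5*6)/5 = (1/5)*30 = 6)
(T(G, 8) + x)**2 = (2*8 + 6)**2 = (16 + 6)**2 = 22**2 = 484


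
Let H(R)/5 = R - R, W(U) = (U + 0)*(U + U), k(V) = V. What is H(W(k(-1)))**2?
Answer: 0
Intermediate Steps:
W(U) = 2*U**2 (W(U) = U*(2*U) = 2*U**2)
H(R) = 0 (H(R) = 5*(R - R) = 5*0 = 0)
H(W(k(-1)))**2 = 0**2 = 0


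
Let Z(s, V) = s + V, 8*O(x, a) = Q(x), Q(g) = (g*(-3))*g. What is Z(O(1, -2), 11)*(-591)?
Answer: -50235/8 ≈ -6279.4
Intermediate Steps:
Q(g) = -3*g² (Q(g) = (-3*g)*g = -3*g²)
O(x, a) = -3*x²/8 (O(x, a) = (-3*x²)/8 = -3*x²/8)
Z(s, V) = V + s
Z(O(1, -2), 11)*(-591) = (11 - 3/8*1²)*(-591) = (11 - 3/8*1)*(-591) = (11 - 3/8)*(-591) = (85/8)*(-591) = -50235/8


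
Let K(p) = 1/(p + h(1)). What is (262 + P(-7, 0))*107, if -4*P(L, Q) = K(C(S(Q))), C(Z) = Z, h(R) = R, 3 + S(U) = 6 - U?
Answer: 448437/16 ≈ 28027.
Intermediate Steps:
S(U) = 3 - U (S(U) = -3 + (6 - U) = 3 - U)
K(p) = 1/(1 + p) (K(p) = 1/(p + 1) = 1/(1 + p))
P(L, Q) = -1/(4*(4 - Q)) (P(L, Q) = -1/(4*(1 + (3 - Q))) = -1/(4*(4 - Q)))
(262 + P(-7, 0))*107 = (262 + 1/(4*(-4 + 0)))*107 = (262 + (¼)/(-4))*107 = (262 + (¼)*(-¼))*107 = (262 - 1/16)*107 = (4191/16)*107 = 448437/16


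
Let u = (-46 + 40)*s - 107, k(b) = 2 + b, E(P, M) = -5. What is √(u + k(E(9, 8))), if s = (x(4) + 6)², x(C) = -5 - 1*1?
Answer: I*√110 ≈ 10.488*I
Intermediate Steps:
x(C) = -6 (x(C) = -5 - 1 = -6)
s = 0 (s = (-6 + 6)² = 0² = 0)
u = -107 (u = (-46 + 40)*0 - 107 = -6*0 - 107 = 0 - 107 = -107)
√(u + k(E(9, 8))) = √(-107 + (2 - 5)) = √(-107 - 3) = √(-110) = I*√110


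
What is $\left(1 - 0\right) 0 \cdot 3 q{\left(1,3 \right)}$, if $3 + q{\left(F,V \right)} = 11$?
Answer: $0$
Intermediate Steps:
$q{\left(F,V \right)} = 8$ ($q{\left(F,V \right)} = -3 + 11 = 8$)
$\left(1 - 0\right) 0 \cdot 3 q{\left(1,3 \right)} = \left(1 - 0\right) 0 \cdot 3 \cdot 8 = \left(1 + 0\right) 0 \cdot 3 \cdot 8 = 1 \cdot 0 \cdot 3 \cdot 8 = 0 \cdot 3 \cdot 8 = 0 \cdot 8 = 0$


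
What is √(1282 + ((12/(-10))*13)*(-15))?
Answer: 2*√379 ≈ 38.936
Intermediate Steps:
√(1282 + ((12/(-10))*13)*(-15)) = √(1282 + ((12*(-⅒))*13)*(-15)) = √(1282 - 6/5*13*(-15)) = √(1282 - 78/5*(-15)) = √(1282 + 234) = √1516 = 2*√379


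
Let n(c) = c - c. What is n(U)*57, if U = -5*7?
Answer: 0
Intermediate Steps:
U = -35
n(c) = 0
n(U)*57 = 0*57 = 0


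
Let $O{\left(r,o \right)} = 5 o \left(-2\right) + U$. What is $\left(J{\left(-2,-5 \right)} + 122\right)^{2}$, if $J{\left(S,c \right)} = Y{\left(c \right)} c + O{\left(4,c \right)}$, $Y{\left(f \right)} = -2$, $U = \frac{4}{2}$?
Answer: $33856$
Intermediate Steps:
$U = 2$ ($U = 4 \cdot \frac{1}{2} = 2$)
$O{\left(r,o \right)} = 2 - 10 o$ ($O{\left(r,o \right)} = 5 o \left(-2\right) + 2 = - 10 o + 2 = 2 - 10 o$)
$J{\left(S,c \right)} = 2 - 12 c$ ($J{\left(S,c \right)} = - 2 c - \left(-2 + 10 c\right) = 2 - 12 c$)
$\left(J{\left(-2,-5 \right)} + 122\right)^{2} = \left(\left(2 - -60\right) + 122\right)^{2} = \left(\left(2 + 60\right) + 122\right)^{2} = \left(62 + 122\right)^{2} = 184^{2} = 33856$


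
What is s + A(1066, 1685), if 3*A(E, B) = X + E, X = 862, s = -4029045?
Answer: -12085207/3 ≈ -4.0284e+6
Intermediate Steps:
A(E, B) = 862/3 + E/3 (A(E, B) = (862 + E)/3 = 862/3 + E/3)
s + A(1066, 1685) = -4029045 + (862/3 + (⅓)*1066) = -4029045 + (862/3 + 1066/3) = -4029045 + 1928/3 = -12085207/3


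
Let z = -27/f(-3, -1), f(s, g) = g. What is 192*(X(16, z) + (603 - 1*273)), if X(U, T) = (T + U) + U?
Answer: 74688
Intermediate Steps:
z = 27 (z = -27/(-1) = -27*(-1) = 27)
X(U, T) = T + 2*U
192*(X(16, z) + (603 - 1*273)) = 192*((27 + 2*16) + (603 - 1*273)) = 192*((27 + 32) + (603 - 273)) = 192*(59 + 330) = 192*389 = 74688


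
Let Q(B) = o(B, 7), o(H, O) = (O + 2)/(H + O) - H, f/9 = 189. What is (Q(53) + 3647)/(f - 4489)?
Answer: -71883/55760 ≈ -1.2892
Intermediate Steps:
f = 1701 (f = 9*189 = 1701)
o(H, O) = -H + (2 + O)/(H + O) (o(H, O) = (2 + O)/(H + O) - H = -H + (2 + O)/(H + O))
Q(B) = (9 - B² - 7*B)/(7 + B) (Q(B) = (2 + 7 - B² - 1*B*7)/(B + 7) = (2 + 7 - B² - 7*B)/(7 + B) = (9 - B² - 7*B)/(7 + B))
(Q(53) + 3647)/(f - 4489) = ((9 - 1*53² - 7*53)/(7 + 53) + 3647)/(1701 - 4489) = ((9 - 1*2809 - 371)/60 + 3647)/(-2788) = ((9 - 2809 - 371)/60 + 3647)*(-1/2788) = ((1/60)*(-3171) + 3647)*(-1/2788) = (-1057/20 + 3647)*(-1/2788) = (71883/20)*(-1/2788) = -71883/55760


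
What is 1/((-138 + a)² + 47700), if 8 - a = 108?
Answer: 1/104344 ≈ 9.5837e-6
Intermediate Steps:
a = -100 (a = 8 - 1*108 = 8 - 108 = -100)
1/((-138 + a)² + 47700) = 1/((-138 - 100)² + 47700) = 1/((-238)² + 47700) = 1/(56644 + 47700) = 1/104344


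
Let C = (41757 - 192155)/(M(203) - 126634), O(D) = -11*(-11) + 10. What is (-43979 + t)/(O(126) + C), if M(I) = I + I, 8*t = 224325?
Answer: -4023738399/33372532 ≈ -120.57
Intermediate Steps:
t = 224325/8 (t = (⅛)*224325 = 224325/8 ≈ 28041.)
M(I) = 2*I
O(D) = 131 (O(D) = 121 + 10 = 131)
C = 75199/63114 (C = (41757 - 192155)/(2*203 - 126634) = -150398/(406 - 126634) = -150398/(-126228) = -150398*(-1/126228) = 75199/63114 ≈ 1.1915)
(-43979 + t)/(O(126) + C) = (-43979 + 224325/8)/(131 + 75199/63114) = -127507/(8*8343133/63114) = -127507/8*63114/8343133 = -4023738399/33372532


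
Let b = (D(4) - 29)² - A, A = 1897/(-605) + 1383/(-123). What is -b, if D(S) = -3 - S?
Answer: -32503962/24805 ≈ -1310.4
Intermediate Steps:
A = -356682/24805 (A = 1897*(-1/605) + 1383*(-1/123) = -1897/605 - 461/41 = -356682/24805 ≈ -14.379)
b = 32503962/24805 (b = ((-3 - 1*4) - 29)² - 1*(-356682/24805) = ((-3 - 4) - 29)² + 356682/24805 = (-7 - 29)² + 356682/24805 = (-36)² + 356682/24805 = 1296 + 356682/24805 = 32503962/24805 ≈ 1310.4)
-b = -1*32503962/24805 = -32503962/24805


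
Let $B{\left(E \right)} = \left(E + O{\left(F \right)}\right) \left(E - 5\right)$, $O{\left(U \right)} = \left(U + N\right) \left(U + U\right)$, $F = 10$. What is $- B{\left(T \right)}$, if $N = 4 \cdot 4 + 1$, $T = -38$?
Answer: $21586$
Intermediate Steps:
$N = 17$ ($N = 16 + 1 = 17$)
$O{\left(U \right)} = 2 U \left(17 + U\right)$ ($O{\left(U \right)} = \left(U + 17\right) \left(U + U\right) = \left(17 + U\right) 2 U = 2 U \left(17 + U\right)$)
$B{\left(E \right)} = \left(-5 + E\right) \left(540 + E\right)$ ($B{\left(E \right)} = \left(E + 2 \cdot 10 \left(17 + 10\right)\right) \left(E - 5\right) = \left(E + 2 \cdot 10 \cdot 27\right) \left(-5 + E\right) = \left(E + 540\right) \left(-5 + E\right) = \left(540 + E\right) \left(-5 + E\right) = \left(-5 + E\right) \left(540 + E\right)$)
$- B{\left(T \right)} = - (-2700 + \left(-38\right)^{2} + 535 \left(-38\right)) = - (-2700 + 1444 - 20330) = \left(-1\right) \left(-21586\right) = 21586$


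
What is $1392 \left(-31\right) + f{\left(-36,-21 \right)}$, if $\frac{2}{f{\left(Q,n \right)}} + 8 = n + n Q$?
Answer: $- \frac{31371502}{727} \approx -43152.0$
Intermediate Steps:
$f{\left(Q,n \right)} = \frac{2}{-8 + n + Q n}$ ($f{\left(Q,n \right)} = \frac{2}{-8 + \left(n + n Q\right)} = \frac{2}{-8 + \left(n + Q n\right)} = \frac{2}{-8 + n + Q n}$)
$1392 \left(-31\right) + f{\left(-36,-21 \right)} = 1392 \left(-31\right) + \frac{2}{-8 - 21 - -756} = -43152 + \frac{2}{-8 - 21 + 756} = -43152 + \frac{2}{727} = - \frac{31371502}{727}$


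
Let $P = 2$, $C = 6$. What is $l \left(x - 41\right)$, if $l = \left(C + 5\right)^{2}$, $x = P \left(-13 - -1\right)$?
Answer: $-7865$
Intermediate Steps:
$x = -24$ ($x = 2 \left(-13 - -1\right) = 2 \left(-13 + 1\right) = 2 \left(-12\right) = -24$)
$l = 121$ ($l = \left(6 + 5\right)^{2} = 11^{2} = 121$)
$l \left(x - 41\right) = 121 \left(-24 - 41\right) = 121 \left(-65\right) = -7865$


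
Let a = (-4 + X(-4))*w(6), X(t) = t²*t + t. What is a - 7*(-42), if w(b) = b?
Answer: -138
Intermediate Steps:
X(t) = t + t³ (X(t) = t³ + t = t + t³)
a = -432 (a = (-4 + (-4 + (-4)³))*6 = (-4 + (-4 - 64))*6 = (-4 - 68)*6 = -72*6 = -432)
a - 7*(-42) = -432 - 7*(-42) = -432 + 294 = -138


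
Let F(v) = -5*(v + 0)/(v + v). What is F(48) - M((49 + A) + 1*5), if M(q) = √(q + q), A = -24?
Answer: -5/2 - 2*√15 ≈ -10.246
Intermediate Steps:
M(q) = √2*√q (M(q) = √(2*q) = √2*√q)
F(v) = -5/2 (F(v) = -5*v/(2*v) = -5*v*1/(2*v) = -5*½ = -5/2)
F(48) - M((49 + A) + 1*5) = -5/2 - √2*√((49 - 24) + 1*5) = -5/2 - √2*√(25 + 5) = -5/2 - √2*√30 = -5/2 - 2*√15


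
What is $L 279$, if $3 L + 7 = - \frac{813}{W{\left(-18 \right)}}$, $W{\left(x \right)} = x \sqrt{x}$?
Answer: $-651 - \frac{8401 i \sqrt{2}}{12} \approx -651.0 - 990.07 i$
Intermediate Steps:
$W{\left(x \right)} = x^{\frac{3}{2}}$
$L = - \frac{7}{3} - \frac{271 i \sqrt{2}}{108}$ ($L = - \frac{7}{3} + \frac{\left(-813\right) \frac{1}{\left(-18\right)^{\frac{3}{2}}}}{3} = - \frac{7}{3} + \frac{\left(-813\right) \frac{1}{\left(-54\right) i \sqrt{2}}}{3} = - \frac{7}{3} + \frac{\left(-813\right) \frac{i \sqrt{2}}{108}}{3} = - \frac{7}{3} + \frac{\left(- \frac{271}{36}\right) i \sqrt{2}}{3} = - \frac{7}{3} - \frac{271 i \sqrt{2}}{108} \approx -2.3333 - 3.5486 i$)
$L 279 = \left(- \frac{7}{3} - \frac{271 i \sqrt{2}}{108}\right) 279 = -651 - \frac{8401 i \sqrt{2}}{12}$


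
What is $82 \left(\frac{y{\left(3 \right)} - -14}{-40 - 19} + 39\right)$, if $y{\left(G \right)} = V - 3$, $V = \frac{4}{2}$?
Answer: $\frac{187616}{59} \approx 3179.9$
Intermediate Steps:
$V = 2$ ($V = 4 \cdot \frac{1}{2} = 2$)
$y{\left(G \right)} = -1$ ($y{\left(G \right)} = 2 - 3 = -1$)
$82 \left(\frac{y{\left(3 \right)} - -14}{-40 - 19} + 39\right) = 82 \left(\frac{-1 - -14}{-40 - 19} + 39\right) = 82 \left(\frac{-1 + \left(-23 + 37\right)}{-59} + 39\right) = 82 \left(\left(-1 + 14\right) \left(- \frac{1}{59}\right) + 39\right) = 82 \left(13 \left(- \frac{1}{59}\right) + 39\right) = 82 \left(- \frac{13}{59} + 39\right) = 82 \cdot \frac{2288}{59} = \frac{187616}{59}$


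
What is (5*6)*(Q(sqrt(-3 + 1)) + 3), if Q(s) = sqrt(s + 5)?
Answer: 90 + 30*sqrt(5 + I*sqrt(2)) ≈ 157.74 + 9.3951*I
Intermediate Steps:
Q(s) = sqrt(5 + s)
(5*6)*(Q(sqrt(-3 + 1)) + 3) = (5*6)*(sqrt(5 + sqrt(-3 + 1)) + 3) = 30*(sqrt(5 + sqrt(-2)) + 3) = 30*(sqrt(5 + I*sqrt(2)) + 3) = 30*(3 + sqrt(5 + I*sqrt(2))) = 90 + 30*sqrt(5 + I*sqrt(2))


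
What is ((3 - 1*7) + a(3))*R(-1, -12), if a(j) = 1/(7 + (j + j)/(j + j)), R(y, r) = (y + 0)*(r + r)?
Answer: -93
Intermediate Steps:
R(y, r) = 2*r*y (R(y, r) = y*(2*r) = 2*r*y)
a(j) = ⅛ (a(j) = 1/(7 + (2*j)/((2*j))) = 1/(7 + (2*j)*(1/(2*j))) = 1/(7 + 1) = 1/8 = ⅛)
((3 - 1*7) + a(3))*R(-1, -12) = ((3 - 1*7) + ⅛)*(2*(-12)*(-1)) = ((3 - 7) + ⅛)*24 = (-4 + ⅛)*24 = -31/8*24 = -93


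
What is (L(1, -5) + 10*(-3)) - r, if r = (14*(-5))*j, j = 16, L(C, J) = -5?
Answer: 1085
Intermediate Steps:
r = -1120 (r = (14*(-5))*16 = -70*16 = -1120)
(L(1, -5) + 10*(-3)) - r = (-5 + 10*(-3)) - 1*(-1120) = (-5 - 30) + 1120 = -35 + 1120 = 1085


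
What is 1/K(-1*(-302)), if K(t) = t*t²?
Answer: 1/27543608 ≈ 3.6306e-8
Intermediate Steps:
K(t) = t³
1/K(-1*(-302)) = 1/((-1*(-302))³) = 1/(302³) = 1/27543608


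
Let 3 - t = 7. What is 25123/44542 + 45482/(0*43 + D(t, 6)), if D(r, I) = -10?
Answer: -1012804007/222710 ≈ -4547.6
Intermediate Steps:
t = -4 (t = 3 - 1*7 = 3 - 7 = -4)
25123/44542 + 45482/(0*43 + D(t, 6)) = 25123/44542 + 45482/(0*43 - 10) = 25123*(1/44542) + 45482/(0 - 10) = 25123/44542 + 45482/(-10) = 25123/44542 + 45482*(-⅒) = 25123/44542 - 22741/5 = -1012804007/222710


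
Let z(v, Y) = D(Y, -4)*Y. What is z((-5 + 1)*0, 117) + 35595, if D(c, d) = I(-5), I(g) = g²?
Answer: 38520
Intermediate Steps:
D(c, d) = 25 (D(c, d) = (-5)² = 25)
z(v, Y) = 25*Y
z((-5 + 1)*0, 117) + 35595 = 25*117 + 35595 = 2925 + 35595 = 38520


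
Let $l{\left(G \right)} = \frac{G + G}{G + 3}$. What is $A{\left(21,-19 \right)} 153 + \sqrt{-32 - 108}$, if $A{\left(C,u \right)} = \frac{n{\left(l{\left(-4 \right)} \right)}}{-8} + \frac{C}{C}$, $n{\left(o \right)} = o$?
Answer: $2 i \sqrt{35} \approx 11.832 i$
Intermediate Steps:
$l{\left(G \right)} = \frac{2 G}{3 + G}$
$A{\left(C,u \right)} = 0$ ($A{\left(C,u \right)} = \frac{2 \left(-4\right) \frac{1}{3 - 4}}{-8} + \frac{C}{C} = 2 \left(-4\right) \frac{1}{-1} \left(- \frac{1}{8}\right) + 1 = 2 \left(-4\right) \left(-1\right) \left(- \frac{1}{8}\right) + 1 = 8 \left(- \frac{1}{8}\right) + 1 = -1 + 1 = 0$)
$A{\left(21,-19 \right)} 153 + \sqrt{-32 - 108} = 0 \cdot 153 + \sqrt{-32 - 108} = 0 + \sqrt{-140} = 0 + 2 i \sqrt{35} = 2 i \sqrt{35}$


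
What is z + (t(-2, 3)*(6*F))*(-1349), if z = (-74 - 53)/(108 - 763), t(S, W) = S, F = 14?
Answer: 148444087/655 ≈ 2.2663e+5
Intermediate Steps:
z = 127/655 (z = -127/(-655) = -127*(-1/655) = 127/655 ≈ 0.19389)
z + (t(-2, 3)*(6*F))*(-1349) = 127/655 - 12*14*(-1349) = 127/655 - 2*84*(-1349) = 127/655 - 168*(-1349) = 127/655 + 226632 = 148444087/655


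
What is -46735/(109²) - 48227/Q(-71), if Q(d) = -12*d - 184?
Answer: -604203967/7936508 ≈ -76.130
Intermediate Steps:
Q(d) = -184 - 12*d
-46735/(109²) - 48227/Q(-71) = -46735/(109²) - 48227/(-184 - 12*(-71)) = -46735/11881 - 48227/(-184 + 852) = -46735*1/11881 - 48227/668 = -46735/11881 - 48227*1/668 = -46735/11881 - 48227/668 = -604203967/7936508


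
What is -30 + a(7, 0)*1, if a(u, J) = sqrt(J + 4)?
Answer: -28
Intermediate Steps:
a(u, J) = sqrt(4 + J)
-30 + a(7, 0)*1 = -30 + sqrt(4 + 0)*1 = -30 + sqrt(4)*1 = -30 + 2*1 = -30 + 2 = -28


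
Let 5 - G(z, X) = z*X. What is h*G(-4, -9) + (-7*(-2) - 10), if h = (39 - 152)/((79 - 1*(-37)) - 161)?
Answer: -3323/45 ≈ -73.844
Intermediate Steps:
h = 113/45 (h = -113/((79 + 37) - 161) = -113/(116 - 161) = -113/(-45) = -113*(-1/45) = 113/45 ≈ 2.5111)
G(z, X) = 5 - X*z (G(z, X) = 5 - z*X = 5 - X*z)
h*G(-4, -9) + (-7*(-2) - 10) = 113*(5 - 1*(-9)*(-4))/45 + (-7*(-2) - 10) = 113*(5 - 36)/45 + (14 - 10) = (113/45)*(-31) + 4 = -3503/45 + 4 = -3323/45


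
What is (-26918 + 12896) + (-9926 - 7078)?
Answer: -31026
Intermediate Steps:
(-26918 + 12896) + (-9926 - 7078) = -14022 - 17004 = -31026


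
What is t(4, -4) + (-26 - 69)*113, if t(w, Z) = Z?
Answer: -10739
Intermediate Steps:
t(4, -4) + (-26 - 69)*113 = -4 + (-26 - 69)*113 = -4 - 95*113 = -4 - 10735 = -10739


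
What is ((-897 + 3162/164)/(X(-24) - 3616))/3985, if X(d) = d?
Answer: 71973/1189442800 ≈ 6.0510e-5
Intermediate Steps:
((-897 + 3162/164)/(X(-24) - 3616))/3985 = ((-897 + 3162/164)/(-24 - 3616))/3985 = ((-897 + 3162*(1/164))/(-3640))*(1/3985) = ((-897 + 1581/82)*(-1/3640))*(1/3985) = -71973/82*(-1/3640)*(1/3985) = (71973/298480)*(1/3985) = 71973/1189442800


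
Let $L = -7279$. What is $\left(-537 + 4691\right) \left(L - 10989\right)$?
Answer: $-75885272$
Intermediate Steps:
$\left(-537 + 4691\right) \left(L - 10989\right) = \left(-537 + 4691\right) \left(-7279 - 10989\right) = 4154 \left(-18268\right) = -75885272$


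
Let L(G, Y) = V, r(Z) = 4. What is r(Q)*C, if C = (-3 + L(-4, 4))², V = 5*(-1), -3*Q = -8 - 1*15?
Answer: 256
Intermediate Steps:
Q = 23/3 (Q = -(-8 - 1*15)/3 = -(-8 - 15)/3 = -⅓*(-23) = 23/3 ≈ 7.6667)
V = -5
L(G, Y) = -5
C = 64 (C = (-3 - 5)² = (-8)² = 64)
r(Q)*C = 4*64 = 256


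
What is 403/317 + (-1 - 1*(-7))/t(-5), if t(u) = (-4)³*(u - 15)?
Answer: 258871/202880 ≈ 1.2760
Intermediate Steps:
t(u) = 960 - 64*u (t(u) = -64*(-15 + u) = 960 - 64*u)
403/317 + (-1 - 1*(-7))/t(-5) = 403/317 + (-1 - 1*(-7))/(960 - 64*(-5)) = 403*(1/317) + (-1 + 7)/(960 + 320) = 403/317 + 6/1280 = 403/317 + 6*(1/1280) = 403/317 + 3/640 = 258871/202880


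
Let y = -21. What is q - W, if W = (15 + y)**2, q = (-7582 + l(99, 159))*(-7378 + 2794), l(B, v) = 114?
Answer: 34233276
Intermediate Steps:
q = 34233312 (q = (-7582 + 114)*(-7378 + 2794) = -7468*(-4584) = 34233312)
W = 36 (W = (15 - 21)**2 = (-6)**2 = 36)
q - W = 34233312 - 1*36 = 34233312 - 36 = 34233276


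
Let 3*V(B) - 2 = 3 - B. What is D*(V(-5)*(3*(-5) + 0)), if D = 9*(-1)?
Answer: 450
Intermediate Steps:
V(B) = 5/3 - B/3 (V(B) = ⅔ + (3 - B)/3 = ⅔ + (1 - B/3) = 5/3 - B/3)
D = -9
D*(V(-5)*(3*(-5) + 0)) = -9*(5/3 - ⅓*(-5))*(3*(-5) + 0) = -9*(5/3 + 5/3)*(-15 + 0) = -30*(-15) = -9*(-50) = 450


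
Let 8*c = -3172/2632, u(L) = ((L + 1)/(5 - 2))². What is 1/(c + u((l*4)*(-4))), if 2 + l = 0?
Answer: 5264/636151 ≈ 0.0082748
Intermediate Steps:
l = -2 (l = -2 + 0 = -2)
u(L) = (⅓ + L/3)² (u(L) = ((1 + L)/3)² = ((1 + L)*(⅓))² = (⅓ + L/3)²)
c = -793/5264 (c = (-3172/2632)/8 = (-3172*1/2632)/8 = (⅛)*(-793/658) = -793/5264 ≈ -0.15065)
1/(c + u((l*4)*(-4))) = 1/(-793/5264 + (1 - 2*4*(-4))²/9) = 1/(-793/5264 + (1 - 8*(-4))²/9) = 1/(-793/5264 + (1 + 32)²/9) = 1/(-793/5264 + (⅑)*33²) = 1/(-793/5264 + (⅑)*1089) = 1/(-793/5264 + 121) = 1/(636151/5264) = 5264/636151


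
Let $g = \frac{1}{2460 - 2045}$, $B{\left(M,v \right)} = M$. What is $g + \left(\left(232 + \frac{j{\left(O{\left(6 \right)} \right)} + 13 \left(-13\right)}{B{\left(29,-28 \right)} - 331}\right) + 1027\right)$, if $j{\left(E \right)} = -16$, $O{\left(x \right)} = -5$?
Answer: $\frac{157867547}{125330} \approx 1259.6$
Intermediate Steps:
$g = \frac{1}{415} \approx 0.0024096$
$g + \left(\left(232 + \frac{j{\left(O{\left(6 \right)} \right)} + 13 \left(-13\right)}{B{\left(29,-28 \right)} - 331}\right) + 1027\right) = \frac{1}{415} + \left(\left(232 + \frac{-16 + 13 \left(-13\right)}{29 - 331}\right) + 1027\right) = \frac{1}{415} + \left(\left(232 + \frac{-16 - 169}{-302}\right) + 1027\right) = \frac{1}{415} + \left(\left(232 - - \frac{185}{302}\right) + 1027\right) = \frac{1}{415} + \left(\left(232 + \frac{185}{302}\right) + 1027\right) = \frac{1}{415} + \left(\frac{70249}{302} + 1027\right) = \frac{1}{415} + \frac{380403}{302} = \frac{157867547}{125330}$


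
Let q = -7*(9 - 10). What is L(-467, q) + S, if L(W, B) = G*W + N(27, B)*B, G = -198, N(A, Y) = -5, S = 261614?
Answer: 354045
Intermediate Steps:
q = 7 (q = -7*(-1) = 7)
L(W, B) = -198*W - 5*B
L(-467, q) + S = (-198*(-467) - 5*7) + 261614 = (92466 - 35) + 261614 = 92431 + 261614 = 354045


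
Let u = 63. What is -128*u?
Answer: -8064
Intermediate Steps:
-128*u = -128*63 = -8064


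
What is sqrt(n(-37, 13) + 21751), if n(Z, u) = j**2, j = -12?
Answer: sqrt(21895) ≈ 147.97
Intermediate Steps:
n(Z, u) = 144 (n(Z, u) = (-12)**2 = 144)
sqrt(n(-37, 13) + 21751) = sqrt(144 + 21751) = sqrt(21895)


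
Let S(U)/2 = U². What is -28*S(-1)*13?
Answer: -728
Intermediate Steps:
S(U) = 2*U²
-28*S(-1)*13 = -56*(-1)²*13 = -56*13 = -728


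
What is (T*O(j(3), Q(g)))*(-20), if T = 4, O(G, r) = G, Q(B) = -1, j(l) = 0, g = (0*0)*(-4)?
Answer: 0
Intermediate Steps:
g = 0 (g = 0*(-4) = 0)
(T*O(j(3), Q(g)))*(-20) = (4*0)*(-20) = 0*(-20) = 0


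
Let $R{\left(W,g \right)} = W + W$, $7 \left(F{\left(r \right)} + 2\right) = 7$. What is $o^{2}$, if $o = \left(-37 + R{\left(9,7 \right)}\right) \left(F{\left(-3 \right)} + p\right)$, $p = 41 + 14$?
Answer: $1052676$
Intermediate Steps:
$F{\left(r \right)} = -1$ ($F{\left(r \right)} = -2 + \frac{1}{7} \cdot 7 = -2 + 1 = -1$)
$R{\left(W,g \right)} = 2 W$
$p = 55$
$o = -1026$ ($o = \left(-37 + 2 \cdot 9\right) \left(-1 + 55\right) = \left(-37 + 18\right) 54 = \left(-19\right) 54 = -1026$)
$o^{2} = \left(-1026\right)^{2} = 1052676$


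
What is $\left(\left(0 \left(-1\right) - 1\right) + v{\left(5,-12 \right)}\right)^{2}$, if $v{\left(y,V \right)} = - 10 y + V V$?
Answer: $8649$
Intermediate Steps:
$v{\left(y,V \right)} = V^{2} - 10 y$ ($v{\left(y,V \right)} = - 10 y + V^{2} = V^{2} - 10 y$)
$\left(\left(0 \left(-1\right) - 1\right) + v{\left(5,-12 \right)}\right)^{2} = \left(\left(0 \left(-1\right) - 1\right) + \left(\left(-12\right)^{2} - 50\right)\right)^{2} = \left(\left(0 - 1\right) + \left(144 - 50\right)\right)^{2} = \left(-1 + 94\right)^{2} = 93^{2} = 8649$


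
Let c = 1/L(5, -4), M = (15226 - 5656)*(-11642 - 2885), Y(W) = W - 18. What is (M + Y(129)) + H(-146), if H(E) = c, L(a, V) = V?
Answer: -556093117/4 ≈ -1.3902e+8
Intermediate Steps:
Y(W) = -18 + W
M = -139023390 (M = 9570*(-14527) = -139023390)
c = -¼ (c = 1/(-4) = -¼ ≈ -0.25000)
H(E) = -¼
(M + Y(129)) + H(-146) = (-139023390 + (-18 + 129)) - ¼ = (-139023390 + 111) - ¼ = -139023279 - ¼ = -556093117/4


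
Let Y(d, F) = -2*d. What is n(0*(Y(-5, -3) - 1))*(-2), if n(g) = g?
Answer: 0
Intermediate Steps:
n(0*(Y(-5, -3) - 1))*(-2) = (0*(-2*(-5) - 1))*(-2) = (0*(10 - 1))*(-2) = (0*9)*(-2) = 0*(-2) = 0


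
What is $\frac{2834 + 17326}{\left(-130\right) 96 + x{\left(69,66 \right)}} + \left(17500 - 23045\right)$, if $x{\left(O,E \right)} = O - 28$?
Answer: $- \frac{9856345}{1777} \approx -5546.6$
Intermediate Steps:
$x{\left(O,E \right)} = -28 + O$ ($x{\left(O,E \right)} = O - 28 = -28 + O$)
$\frac{2834 + 17326}{\left(-130\right) 96 + x{\left(69,66 \right)}} + \left(17500 - 23045\right) = \frac{2834 + 17326}{\left(-130\right) 96 + \left(-28 + 69\right)} + \left(17500 - 23045\right) = \frac{20160}{-12480 + 41} - 5545 = \frac{20160}{-12439} - 5545 = 20160 \left(- \frac{1}{12439}\right) - 5545 = - \frac{2880}{1777} - 5545 = - \frac{9856345}{1777}$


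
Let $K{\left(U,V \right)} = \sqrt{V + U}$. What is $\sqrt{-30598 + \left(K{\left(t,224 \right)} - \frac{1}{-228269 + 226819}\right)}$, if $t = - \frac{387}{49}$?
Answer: $\frac{\sqrt{-126091295358 + 588700 \sqrt{10589}}}{2030} \approx 174.88 i$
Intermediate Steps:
$t = - \frac{387}{49}$ ($t = \left(-387\right) \frac{1}{49} = - \frac{387}{49} \approx -7.898$)
$K{\left(U,V \right)} = \sqrt{U + V}$
$\sqrt{-30598 + \left(K{\left(t,224 \right)} - \frac{1}{-228269 + 226819}\right)} = \sqrt{-30598 - \left(\frac{1}{-228269 + 226819} - \sqrt{- \frac{387}{49} + 224}\right)} = \sqrt{-30598 - \left(- \frac{1}{1450} - \frac{\sqrt{10589}}{7}\right)} = \sqrt{-30598 + \left(\frac{\sqrt{10589}}{7} + \frac{1}{1450}\right)} = \sqrt{-30598 + \left(\frac{1}{1450} + \frac{\sqrt{10589}}{7}\right)} = \sqrt{- \frac{44367099}{1450} + \frac{\sqrt{10589}}{7}}$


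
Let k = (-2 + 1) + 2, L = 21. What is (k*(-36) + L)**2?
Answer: 225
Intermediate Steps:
k = 1 (k = -1 + 2 = 1)
(k*(-36) + L)**2 = (1*(-36) + 21)**2 = (-36 + 21)**2 = (-15)**2 = 225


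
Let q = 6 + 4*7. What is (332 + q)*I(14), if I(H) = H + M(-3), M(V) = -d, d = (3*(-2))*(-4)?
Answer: -3660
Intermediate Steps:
d = 24 (d = -6*(-4) = 24)
M(V) = -24 (M(V) = -1*24 = -24)
q = 34 (q = 6 + 28 = 34)
I(H) = -24 + H (I(H) = H - 24 = -24 + H)
(332 + q)*I(14) = (332 + 34)*(-24 + 14) = 366*(-10) = -3660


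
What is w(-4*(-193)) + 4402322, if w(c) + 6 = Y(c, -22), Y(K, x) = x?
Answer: 4402294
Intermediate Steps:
w(c) = -28 (w(c) = -6 - 22 = -28)
w(-4*(-193)) + 4402322 = -28 + 4402322 = 4402294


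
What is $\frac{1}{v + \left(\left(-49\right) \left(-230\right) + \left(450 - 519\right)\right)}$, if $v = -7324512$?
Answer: $- \frac{1}{7313311} \approx -1.3674 \cdot 10^{-7}$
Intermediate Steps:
$\frac{1}{v + \left(\left(-49\right) \left(-230\right) + \left(450 - 519\right)\right)} = \frac{1}{-7324512 + \left(\left(-49\right) \left(-230\right) + \left(450 - 519\right)\right)} = \frac{1}{-7324512 + \left(11270 - 69\right)} = \frac{1}{-7324512 + 11201} = \frac{1}{-7313311} = - \frac{1}{7313311}$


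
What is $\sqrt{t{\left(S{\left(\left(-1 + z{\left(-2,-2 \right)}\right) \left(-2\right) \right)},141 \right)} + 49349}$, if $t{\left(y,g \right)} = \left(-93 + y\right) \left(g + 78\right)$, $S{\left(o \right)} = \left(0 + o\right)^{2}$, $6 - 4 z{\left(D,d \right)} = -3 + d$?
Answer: $\frac{\sqrt{126659}}{2} \approx 177.95$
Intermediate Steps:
$z{\left(D,d \right)} = \frac{9}{4} - \frac{d}{4}$ ($z{\left(D,d \right)} = \frac{3}{2} - \frac{-3 + d}{4} = \frac{3}{2} - \left(- \frac{3}{4} + \frac{d}{4}\right) = \frac{9}{4} - \frac{d}{4}$)
$S{\left(o \right)} = o^{2}$
$t{\left(y,g \right)} = \left(-93 + y\right) \left(78 + g\right)$
$\sqrt{t{\left(S{\left(\left(-1 + z{\left(-2,-2 \right)}\right) \left(-2\right) \right)},141 \right)} + 49349} = \sqrt{\left(-7254 - 13113 + 78 \left(\left(-1 + \left(\frac{9}{4} - - \frac{1}{2}\right)\right) \left(-2\right)\right)^{2} + 141 \left(\left(-1 + \left(\frac{9}{4} - - \frac{1}{2}\right)\right) \left(-2\right)\right)^{2}\right) + 49349} = \sqrt{\left(-7254 - 13113 + 78 \left(\left(-1 + \left(\frac{9}{4} + \frac{1}{2}\right)\right) \left(-2\right)\right)^{2} + 141 \left(\left(-1 + \left(\frac{9}{4} + \frac{1}{2}\right)\right) \left(-2\right)\right)^{2}\right) + 49349} = \sqrt{\left(-7254 - 13113 + 78 \left(\left(-1 + \frac{11}{4}\right) \left(-2\right)\right)^{2} + 141 \left(\left(-1 + \frac{11}{4}\right) \left(-2\right)\right)^{2}\right) + 49349} = \sqrt{\left(-7254 - 13113 + 78 \left(\frac{7}{4} \left(-2\right)\right)^{2} + 141 \left(\frac{7}{4} \left(-2\right)\right)^{2}\right) + 49349} = \sqrt{\left(-7254 - 13113 + 78 \left(- \frac{7}{2}\right)^{2} + 141 \left(- \frac{7}{2}\right)^{2}\right) + 49349} = \sqrt{\left(-7254 - 13113 + 78 \cdot \frac{49}{4} + 141 \cdot \frac{49}{4}\right) + 49349} = \sqrt{\left(-7254 - 13113 + \frac{1911}{2} + \frac{6909}{4}\right) + 49349} = \sqrt{- \frac{70737}{4} + 49349} = \sqrt{\frac{126659}{4}} = \frac{\sqrt{126659}}{2}$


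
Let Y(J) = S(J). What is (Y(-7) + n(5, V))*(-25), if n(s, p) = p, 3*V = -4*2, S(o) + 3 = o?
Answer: 950/3 ≈ 316.67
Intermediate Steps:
S(o) = -3 + o
Y(J) = -3 + J
V = -8/3 (V = (-4*2)/3 = (⅓)*(-8) = -8/3 ≈ -2.6667)
(Y(-7) + n(5, V))*(-25) = ((-3 - 7) - 8/3)*(-25) = (-10 - 8/3)*(-25) = -38/3*(-25) = 950/3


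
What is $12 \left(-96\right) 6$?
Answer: $-6912$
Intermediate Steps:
$12 \left(-96\right) 6 = \left(-1152\right) 6 = -6912$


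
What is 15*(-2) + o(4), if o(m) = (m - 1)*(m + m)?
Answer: -6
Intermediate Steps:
o(m) = 2*m*(-1 + m) (o(m) = (-1 + m)*(2*m) = 2*m*(-1 + m))
15*(-2) + o(4) = 15*(-2) + 2*4*(-1 + 4) = -30 + 2*4*3 = -30 + 24 = -6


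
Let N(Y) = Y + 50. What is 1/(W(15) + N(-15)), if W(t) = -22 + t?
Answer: 1/28 ≈ 0.035714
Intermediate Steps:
N(Y) = 50 + Y
1/(W(15) + N(-15)) = 1/((-22 + 15) + (50 - 15)) = 1/(-7 + 35) = 1/28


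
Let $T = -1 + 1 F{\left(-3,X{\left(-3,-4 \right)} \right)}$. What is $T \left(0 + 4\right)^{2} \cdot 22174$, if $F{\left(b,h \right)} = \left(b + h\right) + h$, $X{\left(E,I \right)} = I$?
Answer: $-4257408$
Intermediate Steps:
$F{\left(b,h \right)} = b + 2 h$
$T = -12$ ($T = -1 + 1 \left(-3 + 2 \left(-4\right)\right) = -1 + 1 \left(-3 - 8\right) = -1 + 1 \left(-11\right) = -1 - 11 = -12$)
$T \left(0 + 4\right)^{2} \cdot 22174 = - 12 \left(0 + 4\right)^{2} \cdot 22174 = - 12 \cdot 4^{2} \cdot 22174 = \left(-12\right) 16 \cdot 22174 = \left(-192\right) 22174 = -4257408$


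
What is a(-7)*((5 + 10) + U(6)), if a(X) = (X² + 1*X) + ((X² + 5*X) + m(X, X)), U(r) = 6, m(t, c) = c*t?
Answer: 2205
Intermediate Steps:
a(X) = 3*X² + 6*X (a(X) = (X² + 1*X) + ((X² + 5*X) + X*X) = (X² + X) + ((X² + 5*X) + X²) = (X + X²) + (2*X² + 5*X) = 3*X² + 6*X)
a(-7)*((5 + 10) + U(6)) = (3*(-7)*(2 - 7))*((5 + 10) + 6) = (3*(-7)*(-5))*(15 + 6) = 105*21 = 2205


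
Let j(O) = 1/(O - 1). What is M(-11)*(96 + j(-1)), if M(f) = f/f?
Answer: 191/2 ≈ 95.500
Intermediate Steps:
M(f) = 1
j(O) = 1/(-1 + O)
M(-11)*(96 + j(-1)) = 1*(96 + 1/(-1 - 1)) = 1*(96 + 1/(-2)) = 1*(96 - 1/2) = 1*(191/2) = 191/2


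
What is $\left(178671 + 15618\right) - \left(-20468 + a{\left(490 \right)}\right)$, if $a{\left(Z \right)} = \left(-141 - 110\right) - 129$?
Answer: $215137$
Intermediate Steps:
$a{\left(Z \right)} = -380$ ($a{\left(Z \right)} = -251 - 129 = -380$)
$\left(178671 + 15618\right) - \left(-20468 + a{\left(490 \right)}\right) = \left(178671 + 15618\right) - \left(-20468 - 380\right) = 194289 - -20848 = 194289 + 20848 = 215137$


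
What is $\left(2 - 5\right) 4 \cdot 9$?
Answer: $-108$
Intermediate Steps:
$\left(2 - 5\right) 4 \cdot 9 = \left(-3\right) 4 \cdot 9 = \left(-12\right) 9 = -108$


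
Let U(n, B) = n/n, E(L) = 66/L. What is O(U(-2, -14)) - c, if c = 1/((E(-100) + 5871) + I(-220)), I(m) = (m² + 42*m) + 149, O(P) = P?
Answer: 2258917/2258967 ≈ 0.99998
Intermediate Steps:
U(n, B) = 1
I(m) = 149 + m² + 42*m
c = 50/2258967 (c = 1/((66/(-100) + 5871) + (149 + (-220)² + 42*(-220))) = 1/((66*(-1/100) + 5871) + (149 + 48400 - 9240)) = 1/((-33/50 + 5871) + 39309) = 1/(293517/50 + 39309) = 1/(2258967/50) = 50/2258967 ≈ 2.2134e-5)
O(U(-2, -14)) - c = 1 - 1*50/2258967 = 1 - 50/2258967 = 2258917/2258967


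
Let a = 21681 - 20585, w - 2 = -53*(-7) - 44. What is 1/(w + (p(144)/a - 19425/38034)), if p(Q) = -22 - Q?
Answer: 3473772/1140570701 ≈ 0.0030456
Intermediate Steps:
w = 329 (w = 2 + (-53*(-7) - 44) = 2 + (371 - 44) = 2 + 327 = 329)
a = 1096
1/(w + (p(144)/a - 19425/38034)) = 1/(329 + ((-22 - 1*144)/1096 - 19425/38034)) = 1/(329 + ((-22 - 144)*(1/1096) - 19425*1/38034)) = 1/(329 + (-166*1/1096 - 6475/12678)) = 1/(329 + (-83/548 - 6475/12678)) = 1/(329 - 2300287/3473772) = 1/(1140570701/3473772) = 3473772/1140570701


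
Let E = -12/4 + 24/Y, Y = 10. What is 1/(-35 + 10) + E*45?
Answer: -676/25 ≈ -27.040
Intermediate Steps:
E = -⅗ (E = -12/4 + 24/10 = -12*¼ + 24*(⅒) = -3 + 12/5 = -⅗ ≈ -0.60000)
1/(-35 + 10) + E*45 = 1/(-35 + 10) - ⅗*45 = 1/(-25) - 27 = -1/25 - 27 = -676/25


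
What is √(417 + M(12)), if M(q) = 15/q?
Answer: √1673/2 ≈ 20.451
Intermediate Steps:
√(417 + M(12)) = √(417 + 15/12) = √(417 + 15*(1/12)) = √(417 + 5/4) = √(1673/4) = √1673/2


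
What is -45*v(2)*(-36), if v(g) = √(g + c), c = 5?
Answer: 1620*√7 ≈ 4286.1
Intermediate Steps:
v(g) = √(5 + g) (v(g) = √(g + 5) = √(5 + g))
-45*v(2)*(-36) = -45*√(5 + 2)*(-36) = -45*√7*(-36) = 1620*√7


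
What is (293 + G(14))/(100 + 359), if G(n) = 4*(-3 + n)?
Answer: 337/459 ≈ 0.73421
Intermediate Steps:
G(n) = -12 + 4*n
(293 + G(14))/(100 + 359) = (293 + (-12 + 4*14))/(100 + 359) = (293 + (-12 + 56))/459 = (293 + 44)*(1/459) = 337*(1/459) = 337/459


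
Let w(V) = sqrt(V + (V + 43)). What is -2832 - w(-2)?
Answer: -2832 - sqrt(39) ≈ -2838.2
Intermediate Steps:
w(V) = sqrt(43 + 2*V) (w(V) = sqrt(V + (43 + V)) = sqrt(43 + 2*V))
-2832 - w(-2) = -2832 - sqrt(43 + 2*(-2)) = -2832 - sqrt(43 - 4) = -2832 - sqrt(39)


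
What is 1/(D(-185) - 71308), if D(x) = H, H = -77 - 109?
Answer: -1/71494 ≈ -1.3987e-5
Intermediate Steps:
H = -186
D(x) = -186
1/(D(-185) - 71308) = 1/(-186 - 71308) = 1/(-71494) = -1/71494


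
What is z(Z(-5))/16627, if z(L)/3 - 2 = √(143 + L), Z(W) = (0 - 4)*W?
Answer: 6/16627 + 3*√163/16627 ≈ 0.0026644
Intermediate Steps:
Z(W) = -4*W
z(L) = 6 + 3*√(143 + L)
z(Z(-5))/16627 = (6 + 3*√(143 - 4*(-5)))/16627 = (6 + 3*√(143 + 20))*(1/16627) = (6 + 3*√163)*(1/16627) = 6/16627 + 3*√163/16627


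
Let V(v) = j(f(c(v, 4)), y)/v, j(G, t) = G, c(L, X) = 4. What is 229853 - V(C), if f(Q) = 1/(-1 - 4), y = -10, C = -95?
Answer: 109180174/475 ≈ 2.2985e+5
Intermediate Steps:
f(Q) = -1/5 (f(Q) = 1/(-5) = -1/5)
V(v) = -1/(5*v)
229853 - V(C) = 229853 - (-1)/(5*(-95)) = 229853 - (-1)*(-1)/(5*95) = 229853 - 1*1/475 = 229853 - 1/475 = 109180174/475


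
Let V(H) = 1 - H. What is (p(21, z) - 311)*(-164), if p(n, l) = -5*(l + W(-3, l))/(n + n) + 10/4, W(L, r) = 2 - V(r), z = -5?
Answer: 352928/7 ≈ 50418.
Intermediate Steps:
W(L, r) = 1 + r (W(L, r) = 2 - (1 - r) = 2 + (-1 + r) = 1 + r)
p(n, l) = 5/2 - 5*(1 + 2*l)/(2*n) (p(n, l) = -5*(l + (1 + l))/(n + n) + 10/4 = -5*(1 + 2*l)/(2*n) + 10*(¼) = -5*(1 + 2*l)/(2*n) + 5/2 = 5/2 - 5*(1 + 2*l)/(2*n))
(p(21, z) - 311)*(-164) = ((5/2)*(-1 + 21 - 2*(-5))/21 - 311)*(-164) = ((5/2)*(1/21)*(-1 + 21 + 10) - 311)*(-164) = ((5/2)*(1/21)*30 - 311)*(-164) = (25/7 - 311)*(-164) = -2152/7*(-164) = 352928/7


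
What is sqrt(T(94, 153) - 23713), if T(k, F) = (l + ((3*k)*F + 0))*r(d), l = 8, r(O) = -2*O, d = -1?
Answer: 3*sqrt(6955) ≈ 250.19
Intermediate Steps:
T(k, F) = 16 + 6*F*k (T(k, F) = (8 + ((3*k)*F + 0))*(-2*(-1)) = (8 + (3*F*k + 0))*2 = (8 + 3*F*k)*2 = 16 + 6*F*k)
sqrt(T(94, 153) - 23713) = sqrt((16 + 6*153*94) - 23713) = sqrt((16 + 86292) - 23713) = sqrt(86308 - 23713) = sqrt(62595) = 3*sqrt(6955)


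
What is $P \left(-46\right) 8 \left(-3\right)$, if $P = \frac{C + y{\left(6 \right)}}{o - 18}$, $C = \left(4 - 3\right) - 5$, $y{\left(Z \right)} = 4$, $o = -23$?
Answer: $0$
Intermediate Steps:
$C = -4$ ($C = 1 - 5 = -4$)
$P = 0$ ($P = \frac{-4 + 4}{-23 - 18} = \frac{0}{-41} = 0 \left(- \frac{1}{41}\right) = 0$)
$P \left(-46\right) 8 \left(-3\right) = 0 \left(-46\right) 8 \left(-3\right) = 0 \left(-24\right) = 0$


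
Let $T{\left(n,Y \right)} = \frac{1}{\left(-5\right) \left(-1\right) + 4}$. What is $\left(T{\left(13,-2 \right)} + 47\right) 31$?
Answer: $\frac{13144}{9} \approx 1460.4$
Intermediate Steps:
$T{\left(n,Y \right)} = \frac{1}{9}$ ($T{\left(n,Y \right)} = \frac{1}{5 + 4} = \frac{1}{9}$)
$\left(T{\left(13,-2 \right)} + 47\right) 31 = \left(\frac{1}{9} + 47\right) 31 = \frac{424}{9} \cdot 31 = \frac{13144}{9}$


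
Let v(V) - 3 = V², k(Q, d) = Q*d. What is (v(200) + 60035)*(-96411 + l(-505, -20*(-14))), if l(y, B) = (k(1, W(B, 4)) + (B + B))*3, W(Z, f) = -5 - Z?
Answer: -9562232268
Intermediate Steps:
v(V) = 3 + V²
l(y, B) = -15 + 3*B (l(y, B) = (1*(-5 - B) + (B + B))*3 = ((-5 - B) + 2*B)*3 = (-5 + B)*3 = -15 + 3*B)
(v(200) + 60035)*(-96411 + l(-505, -20*(-14))) = ((3 + 200²) + 60035)*(-96411 + (-15 + 3*(-20*(-14)))) = ((3 + 40000) + 60035)*(-96411 + (-15 + 3*280)) = (40003 + 60035)*(-96411 + (-15 + 840)) = 100038*(-96411 + 825) = 100038*(-95586) = -9562232268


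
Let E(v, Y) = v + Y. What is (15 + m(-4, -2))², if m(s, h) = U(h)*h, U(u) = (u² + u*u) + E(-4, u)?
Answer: 121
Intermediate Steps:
E(v, Y) = Y + v
U(u) = -4 + u + 2*u² (U(u) = (u² + u*u) + (u - 4) = (u² + u²) + (-4 + u) = 2*u² + (-4 + u) = -4 + u + 2*u²)
m(s, h) = h*(-4 + h + 2*h²) (m(s, h) = (-4 + h + 2*h²)*h = h*(-4 + h + 2*h²))
(15 + m(-4, -2))² = (15 - 2*(-4 - 2 + 2*(-2)²))² = (15 - 2*(-4 - 2 + 2*4))² = (15 - 2*(-4 - 2 + 8))² = (15 - 2*2)² = (15 - 4)² = 11² = 121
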